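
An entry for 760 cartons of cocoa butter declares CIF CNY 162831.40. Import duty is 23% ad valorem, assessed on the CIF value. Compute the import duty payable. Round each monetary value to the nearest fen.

Import duty: CNY 37451.22

Import duty = 162831.40 × 23% = 37451.22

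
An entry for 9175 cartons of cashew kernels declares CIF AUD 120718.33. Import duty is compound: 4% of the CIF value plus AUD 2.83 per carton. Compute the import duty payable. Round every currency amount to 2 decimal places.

Import duty: AUD 30793.98

Ad valorem component: 120718.33 × 4% = 4828.73
Specific component: 9175 × 2.83 = 25965.25
Import duty = 4828.73 + 25965.25 = 30793.98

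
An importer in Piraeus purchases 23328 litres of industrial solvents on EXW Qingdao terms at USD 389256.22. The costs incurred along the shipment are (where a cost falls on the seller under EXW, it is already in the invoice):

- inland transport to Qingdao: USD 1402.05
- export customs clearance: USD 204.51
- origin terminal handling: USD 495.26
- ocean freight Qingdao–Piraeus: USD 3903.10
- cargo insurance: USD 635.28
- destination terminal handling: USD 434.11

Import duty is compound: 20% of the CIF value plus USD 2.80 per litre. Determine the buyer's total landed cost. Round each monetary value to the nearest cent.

Total landed cost: USD 540828.21

EXW: the seller makes goods available at their premises; the buyer bears all onward costs.
CIF value = EXW price + inland to port + export clearance + origin terminal + freight + insurance = 389256.22 + 1402.05 + 204.51 + 495.26 + 3903.10 + 635.28 = 395896.42
Ad valorem component: 395896.42 × 20% = 79179.28
Specific component: 23328 × 2.80 = 65318.40
Import duty = 79179.28 + 65318.40 = 144497.68
Buyer bears: inland to port 1402.05 + export clearance 204.51 + origin terminal 495.26 + freight 3903.10 + insurance 635.28 + destination terminal 434.11 + duty 144497.68 = 151571.99
Landed cost = invoice 389256.22 + 151571.99 = 540828.21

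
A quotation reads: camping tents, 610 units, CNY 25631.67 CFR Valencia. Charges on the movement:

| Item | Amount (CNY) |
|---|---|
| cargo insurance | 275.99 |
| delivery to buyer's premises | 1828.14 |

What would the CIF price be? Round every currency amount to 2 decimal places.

Not relevant to the conversion: delivery — on the buyer under both terms; not part of either seller's price.
From CFR to CIF, the seller additionally bears: insurance.
CIF price = 25631.67 + 275.99 = 25907.66

CIF price: CNY 25907.66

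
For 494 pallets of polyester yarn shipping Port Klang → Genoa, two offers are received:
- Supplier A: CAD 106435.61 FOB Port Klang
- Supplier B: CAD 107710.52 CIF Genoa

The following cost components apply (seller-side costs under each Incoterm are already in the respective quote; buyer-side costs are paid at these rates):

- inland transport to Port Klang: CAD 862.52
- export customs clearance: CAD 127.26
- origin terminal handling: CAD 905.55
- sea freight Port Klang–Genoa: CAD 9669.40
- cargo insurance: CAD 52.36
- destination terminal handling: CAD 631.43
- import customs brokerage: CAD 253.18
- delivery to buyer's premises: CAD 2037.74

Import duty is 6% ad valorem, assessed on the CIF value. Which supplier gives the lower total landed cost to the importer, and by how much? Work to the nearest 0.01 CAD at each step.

Supplier B is cheaper by CAD 8953.66

Supplier A (FOB):
CIF value = FOB price + freight + insurance = 106435.61 + 9669.40 + 52.36 = 116157.37
Import duty = 116157.37 × 6% = 6969.44
Buyer bears (A): 9669.40 + 52.36 + 631.43 + 253.18 + 2037.74 = 12644.11
Landed cost (A) = invoice 106435.61 + 12644.11 + duty 6969.44 = 126049.16
Supplier B (CIF):
The CIF price already equals the CIF value: 107710.52
Import duty = 107710.52 × 6% = 6462.63
Buyer bears (B): 631.43 + 253.18 + 2037.74 = 2922.35
Landed cost (B) = invoice 107710.52 + 2922.35 + duty 6462.63 = 117095.50
Difference = |126049.16 − 117095.50| = 8953.66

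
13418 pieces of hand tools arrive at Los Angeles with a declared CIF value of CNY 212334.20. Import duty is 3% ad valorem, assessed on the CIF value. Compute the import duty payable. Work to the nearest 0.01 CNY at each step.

Import duty = 212334.20 × 3% = 6370.03

Import duty: CNY 6370.03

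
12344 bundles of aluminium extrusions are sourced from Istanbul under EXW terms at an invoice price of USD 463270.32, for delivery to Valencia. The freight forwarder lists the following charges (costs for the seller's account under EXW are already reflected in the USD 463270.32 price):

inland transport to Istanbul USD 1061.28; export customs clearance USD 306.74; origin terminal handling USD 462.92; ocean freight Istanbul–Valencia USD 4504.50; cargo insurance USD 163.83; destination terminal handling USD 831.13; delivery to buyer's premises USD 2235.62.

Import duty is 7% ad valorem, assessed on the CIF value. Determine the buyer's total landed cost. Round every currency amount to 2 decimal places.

Total landed cost: USD 505720.21

EXW: the seller makes goods available at their premises; the buyer bears all onward costs.
CIF value = EXW price + inland to port + export clearance + origin terminal + freight + insurance = 463270.32 + 1061.28 + 306.74 + 462.92 + 4504.50 + 163.83 = 469769.59
Import duty = 469769.59 × 7% = 32883.87
Buyer bears: inland to port 1061.28 + export clearance 306.74 + origin terminal 462.92 + freight 4504.50 + insurance 163.83 + destination terminal 831.13 + delivery 2235.62 + duty 32883.87 = 42449.89
Landed cost = invoice 463270.32 + 42449.89 = 505720.21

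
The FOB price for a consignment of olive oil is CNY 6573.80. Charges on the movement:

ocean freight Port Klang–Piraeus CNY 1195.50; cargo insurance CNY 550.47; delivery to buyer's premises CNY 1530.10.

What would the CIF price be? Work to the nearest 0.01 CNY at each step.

Not relevant to the conversion: delivery — on the buyer under both terms; not part of either seller's price.
From FOB to CIF, the seller additionally bears: freight, insurance.
CIF price = 6573.80 + 1195.50 + 550.47 = 8319.77

CIF price: CNY 8319.77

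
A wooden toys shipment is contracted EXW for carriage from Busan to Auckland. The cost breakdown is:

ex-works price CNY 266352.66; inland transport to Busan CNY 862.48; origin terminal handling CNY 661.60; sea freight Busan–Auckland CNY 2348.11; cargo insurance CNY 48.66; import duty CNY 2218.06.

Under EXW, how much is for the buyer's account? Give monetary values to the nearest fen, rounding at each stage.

EXW: the seller makes goods available at their premises; the buyer bears all onward costs.
Seller's account: goods 266352.66 = 266352.66
Buyer's account: inland to port 862.48 + origin terminal 661.60 + freight 2348.11 + insurance 48.66 + duty 2218.06 = 6138.91

Buyer's account: CNY 6138.91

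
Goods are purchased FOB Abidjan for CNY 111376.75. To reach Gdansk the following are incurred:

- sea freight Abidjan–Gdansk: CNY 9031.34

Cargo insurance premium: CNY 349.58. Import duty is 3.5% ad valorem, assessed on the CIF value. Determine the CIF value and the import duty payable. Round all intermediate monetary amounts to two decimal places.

CIF value: CNY 120757.67; import duty: CNY 4226.52

CIF = FOB price + freight + insurance
CIF = 111376.75 + 9031.34 + 349.58 = 120757.67
Import duty = 120757.67 × 3.5% = 4226.52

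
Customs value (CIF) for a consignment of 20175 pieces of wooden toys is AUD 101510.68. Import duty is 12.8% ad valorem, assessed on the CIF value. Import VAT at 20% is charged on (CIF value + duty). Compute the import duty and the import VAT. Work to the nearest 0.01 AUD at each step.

Import duty = 101510.68 × 12.8% = 12993.37
VAT base = CIF + duty = 101510.68 + 12993.37 = 114504.05
Import VAT = 114504.05 × 20% = 22900.81

Import duty: AUD 12993.37; import VAT: AUD 22900.81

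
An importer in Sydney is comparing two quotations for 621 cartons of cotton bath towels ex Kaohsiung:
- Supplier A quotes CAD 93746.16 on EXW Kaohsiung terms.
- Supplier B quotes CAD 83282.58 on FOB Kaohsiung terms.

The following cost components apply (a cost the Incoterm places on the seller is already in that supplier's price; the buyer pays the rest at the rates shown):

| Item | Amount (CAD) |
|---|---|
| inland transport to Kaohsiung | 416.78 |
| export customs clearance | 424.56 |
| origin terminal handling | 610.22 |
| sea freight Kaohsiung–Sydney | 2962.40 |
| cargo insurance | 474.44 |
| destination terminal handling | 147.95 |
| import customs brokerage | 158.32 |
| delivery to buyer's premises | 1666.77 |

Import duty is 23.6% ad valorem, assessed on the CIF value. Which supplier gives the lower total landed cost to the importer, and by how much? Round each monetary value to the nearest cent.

Supplier B is cheaper by CAD 14727.12

Supplier A (EXW):
CIF value = EXW price + inland to port + export clearance + origin terminal + freight + insurance = 93746.16 + 416.78 + 424.56 + 610.22 + 2962.40 + 474.44 = 98634.56
Import duty = 98634.56 × 23.6% = 23277.76
Buyer bears (A): 416.78 + 424.56 + 610.22 + 2962.40 + 474.44 + 147.95 + 158.32 + 1666.77 = 6861.44
Landed cost (A) = invoice 93746.16 + 6861.44 + duty 23277.76 = 123885.36
Supplier B (FOB):
CIF value = FOB price + freight + insurance = 83282.58 + 2962.40 + 474.44 = 86719.42
Import duty = 86719.42 × 23.6% = 20465.78
Buyer bears (B): 2962.40 + 474.44 + 147.95 + 158.32 + 1666.77 = 5409.88
Landed cost (B) = invoice 83282.58 + 5409.88 + duty 20465.78 = 109158.24
Difference = |123885.36 − 109158.24| = 14727.12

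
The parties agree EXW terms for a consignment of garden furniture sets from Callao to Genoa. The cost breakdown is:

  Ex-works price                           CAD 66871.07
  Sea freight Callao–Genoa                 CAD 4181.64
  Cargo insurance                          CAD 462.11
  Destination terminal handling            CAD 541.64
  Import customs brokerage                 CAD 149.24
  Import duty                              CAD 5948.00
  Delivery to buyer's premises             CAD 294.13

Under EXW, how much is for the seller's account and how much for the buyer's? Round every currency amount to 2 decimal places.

Seller: CAD 66871.07; buyer: CAD 11576.76

EXW: the seller makes goods available at their premises; the buyer bears all onward costs.
Seller's account: goods 66871.07 = 66871.07
Buyer's account: freight 4181.64 + insurance 462.11 + destination terminal 541.64 + brokerage 149.24 + duty 5948.00 + delivery 294.13 = 11576.76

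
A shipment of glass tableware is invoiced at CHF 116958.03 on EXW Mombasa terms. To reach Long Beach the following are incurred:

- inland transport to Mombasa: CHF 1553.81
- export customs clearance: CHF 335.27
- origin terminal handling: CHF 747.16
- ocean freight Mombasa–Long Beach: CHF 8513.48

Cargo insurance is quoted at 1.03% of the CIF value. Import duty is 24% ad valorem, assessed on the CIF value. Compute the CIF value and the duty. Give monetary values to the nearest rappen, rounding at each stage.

CIF value: CHF 129440.99; import duty: CHF 31065.84

Let C be the CIF value. C = EXW price + pre-shipment costs + freight + 1.03% × C
C − 1.03% × C = 116958.03 + 1553.81 + 335.27 + 747.16 + 8513.48
0.9897 × C = 128107.75
C = 128107.75 / 0.9897 = 129440.99
Insurance premium = 1.03% × 129440.99 = 1333.24
Import duty = 129440.99 × 24% = 31065.84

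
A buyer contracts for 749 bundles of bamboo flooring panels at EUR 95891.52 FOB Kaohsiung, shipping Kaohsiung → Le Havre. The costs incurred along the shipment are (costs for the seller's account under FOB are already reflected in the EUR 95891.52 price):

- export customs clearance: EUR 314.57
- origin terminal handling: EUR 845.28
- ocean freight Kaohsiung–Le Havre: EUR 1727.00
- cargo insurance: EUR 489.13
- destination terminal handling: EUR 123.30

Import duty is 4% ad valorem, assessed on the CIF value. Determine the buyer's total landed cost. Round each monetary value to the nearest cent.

FOB: the seller bears costs until goods are on board at the origin port; the buyer bears freight, insurance and all costs thereafter.
Already in the invoice (seller's account under FOB): export clearance, origin terminal — exclude.
CIF value = FOB price + freight + insurance = 95891.52 + 1727.00 + 489.13 = 98107.65
Import duty = 98107.65 × 4% = 3924.31
Buyer bears: freight 1727.00 + insurance 489.13 + destination terminal 123.30 + duty 3924.31 = 6263.74
Landed cost = invoice 95891.52 + 6263.74 = 102155.26

Total landed cost: EUR 102155.26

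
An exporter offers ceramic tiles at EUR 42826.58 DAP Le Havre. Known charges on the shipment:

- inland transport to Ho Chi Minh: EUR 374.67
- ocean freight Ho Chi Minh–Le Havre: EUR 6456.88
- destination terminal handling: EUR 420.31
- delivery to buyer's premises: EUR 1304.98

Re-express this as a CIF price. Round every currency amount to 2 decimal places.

CIF price: EUR 41101.29

Not relevant to the conversion: freight, inland to port — on the seller under both DAP and CIF; already in the DAP price and stays in the CIF price.
From DAP to CIF, the seller no longer bears: destination terminal, delivery.
CIF price = 42826.58 − 420.31 − 1304.98 = 41101.29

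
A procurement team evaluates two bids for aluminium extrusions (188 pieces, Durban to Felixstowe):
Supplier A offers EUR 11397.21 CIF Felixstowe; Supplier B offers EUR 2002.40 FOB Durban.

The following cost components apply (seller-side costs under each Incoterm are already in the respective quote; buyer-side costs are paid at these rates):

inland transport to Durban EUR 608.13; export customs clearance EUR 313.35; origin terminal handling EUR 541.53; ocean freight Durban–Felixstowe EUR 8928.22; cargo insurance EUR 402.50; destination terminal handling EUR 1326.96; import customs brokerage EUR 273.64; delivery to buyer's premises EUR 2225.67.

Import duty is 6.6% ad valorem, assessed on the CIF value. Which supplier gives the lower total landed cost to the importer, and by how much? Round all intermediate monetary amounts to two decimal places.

Supplier A (CIF):
The CIF price already equals the CIF value: 11397.21
Import duty = 11397.21 × 6.6% = 752.22
Buyer bears (A): 1326.96 + 273.64 + 2225.67 = 3826.27
Landed cost (A) = invoice 11397.21 + 3826.27 + duty 752.22 = 15975.70
Supplier B (FOB):
CIF value = FOB price + freight + insurance = 2002.40 + 8928.22 + 402.50 = 11333.12
Import duty = 11333.12 × 6.6% = 747.99
Buyer bears (B): 8928.22 + 402.50 + 1326.96 + 273.64 + 2225.67 = 13156.99
Landed cost (B) = invoice 2002.40 + 13156.99 + duty 747.99 = 15907.38
Difference = |15975.70 − 15907.38| = 68.32

Supplier B is cheaper by EUR 68.32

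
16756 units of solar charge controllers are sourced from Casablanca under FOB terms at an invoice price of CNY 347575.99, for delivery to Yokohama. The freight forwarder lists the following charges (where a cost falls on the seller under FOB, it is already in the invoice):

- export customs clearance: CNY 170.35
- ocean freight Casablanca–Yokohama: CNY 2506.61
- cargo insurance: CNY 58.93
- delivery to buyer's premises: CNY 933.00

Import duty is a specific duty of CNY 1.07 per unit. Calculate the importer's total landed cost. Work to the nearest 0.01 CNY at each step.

Total landed cost: CNY 369003.45

FOB: the seller bears costs until goods are on board at the origin port; the buyer bears freight, insurance and all costs thereafter.
Already in the invoice (seller's account under FOB): export clearance — exclude.
CIF value = FOB price + freight + insurance = 347575.99 + 2506.61 + 58.93 = 350141.53
Import duty = 16756 × 1.07 = 17928.92
Buyer bears: freight 2506.61 + insurance 58.93 + delivery 933.00 + duty 17928.92 = 21427.46
Landed cost = invoice 347575.99 + 21427.46 = 369003.45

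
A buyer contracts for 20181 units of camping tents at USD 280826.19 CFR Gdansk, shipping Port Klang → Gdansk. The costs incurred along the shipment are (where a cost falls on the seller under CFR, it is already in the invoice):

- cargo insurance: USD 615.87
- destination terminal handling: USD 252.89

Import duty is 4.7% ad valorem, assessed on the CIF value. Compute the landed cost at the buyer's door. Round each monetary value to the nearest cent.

CFR: the seller pays costs through ocean freight to the destination port, but not insurance.
CIF value = CFR price + insurance = 280826.19 + 615.87 = 281442.06
Import duty = 281442.06 × 4.7% = 13227.78
Buyer bears: insurance 615.87 + destination terminal 252.89 + duty 13227.78 = 14096.54
Landed cost = invoice 280826.19 + 14096.54 = 294922.73

Total landed cost: USD 294922.73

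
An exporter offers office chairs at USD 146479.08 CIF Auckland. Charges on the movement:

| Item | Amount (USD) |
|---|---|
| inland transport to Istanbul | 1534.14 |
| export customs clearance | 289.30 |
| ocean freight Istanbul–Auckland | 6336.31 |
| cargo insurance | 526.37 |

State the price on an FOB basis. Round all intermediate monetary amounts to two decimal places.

FOB price: USD 139616.40

Not relevant to the conversion: export clearance, inland to port — on the seller under both CIF and FOB; already in the CIF price and stays in the FOB price.
From CIF to FOB, the seller no longer bears: freight, insurance.
FOB price = 146479.08 − 6336.31 − 526.37 = 139616.40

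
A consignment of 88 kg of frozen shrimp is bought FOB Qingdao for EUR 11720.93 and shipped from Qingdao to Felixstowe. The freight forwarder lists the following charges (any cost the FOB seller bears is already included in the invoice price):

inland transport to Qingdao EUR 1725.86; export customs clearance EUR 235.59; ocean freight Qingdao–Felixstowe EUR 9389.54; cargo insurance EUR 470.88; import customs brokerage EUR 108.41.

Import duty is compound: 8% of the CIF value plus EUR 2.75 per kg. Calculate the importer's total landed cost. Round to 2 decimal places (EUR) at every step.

Total landed cost: EUR 23658.27

FOB: the seller bears costs until goods are on board at the origin port; the buyer bears freight, insurance and all costs thereafter.
Already in the invoice (seller's account under FOB): inland to port, export clearance — exclude.
CIF value = FOB price + freight + insurance = 11720.93 + 9389.54 + 470.88 = 21581.35
Ad valorem component: 21581.35 × 8% = 1726.51
Specific component: 88 × 2.75 = 242.00
Import duty = 1726.51 + 242.00 = 1968.51
Buyer bears: freight 9389.54 + insurance 470.88 + brokerage 108.41 + duty 1968.51 = 11937.34
Landed cost = invoice 11720.93 + 11937.34 = 23658.27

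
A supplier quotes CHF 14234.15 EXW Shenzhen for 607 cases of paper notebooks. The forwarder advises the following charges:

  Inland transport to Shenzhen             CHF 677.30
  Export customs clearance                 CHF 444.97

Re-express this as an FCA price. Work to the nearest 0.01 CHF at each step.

FCA price: CHF 15356.42

From EXW to FCA, the seller additionally bears: inland to port, export clearance.
FCA price = 14234.15 + 677.30 + 444.97 = 15356.42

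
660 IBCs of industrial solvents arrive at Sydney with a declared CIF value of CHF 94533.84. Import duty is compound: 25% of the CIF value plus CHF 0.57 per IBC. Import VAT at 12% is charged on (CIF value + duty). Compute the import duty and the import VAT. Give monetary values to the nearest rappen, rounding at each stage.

Ad valorem component: 94533.84 × 25% = 23633.46
Specific component: 660 × 0.57 = 376.20
Import duty = 23633.46 + 376.20 = 24009.66
VAT base = CIF + duty = 94533.84 + 24009.66 = 118543.50
Import VAT = 118543.50 × 12% = 14225.22

Import duty: CHF 24009.66; import VAT: CHF 14225.22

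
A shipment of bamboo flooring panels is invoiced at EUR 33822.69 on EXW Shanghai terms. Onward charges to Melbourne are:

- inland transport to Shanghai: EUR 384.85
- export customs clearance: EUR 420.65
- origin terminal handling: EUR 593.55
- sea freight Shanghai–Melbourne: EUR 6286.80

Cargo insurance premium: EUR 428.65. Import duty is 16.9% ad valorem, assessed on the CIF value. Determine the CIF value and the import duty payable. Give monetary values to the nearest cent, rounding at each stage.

CIF = EXW price + pre-shipment costs + freight + insurance
CIF = 33822.69 + 384.85 + 420.65 + 593.55 + 6286.80 + 428.65 = 41937.19
Import duty = 41937.19 × 16.9% = 7087.39

CIF value: EUR 41937.19; import duty: EUR 7087.39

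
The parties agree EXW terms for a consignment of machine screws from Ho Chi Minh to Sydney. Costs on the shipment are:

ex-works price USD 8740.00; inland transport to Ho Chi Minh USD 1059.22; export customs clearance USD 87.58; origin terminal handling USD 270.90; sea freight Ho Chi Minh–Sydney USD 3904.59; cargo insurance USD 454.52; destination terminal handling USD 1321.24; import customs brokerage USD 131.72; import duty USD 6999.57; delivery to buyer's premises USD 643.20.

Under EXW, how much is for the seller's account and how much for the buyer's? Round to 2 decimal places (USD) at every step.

Seller: USD 8740.00; buyer: USD 14872.54

EXW: the seller makes goods available at their premises; the buyer bears all onward costs.
Seller's account: goods 8740.00 = 8740.00
Buyer's account: inland to port 1059.22 + export clearance 87.58 + origin terminal 270.90 + freight 3904.59 + insurance 454.52 + destination terminal 1321.24 + brokerage 131.72 + duty 6999.57 + delivery 643.20 = 14872.54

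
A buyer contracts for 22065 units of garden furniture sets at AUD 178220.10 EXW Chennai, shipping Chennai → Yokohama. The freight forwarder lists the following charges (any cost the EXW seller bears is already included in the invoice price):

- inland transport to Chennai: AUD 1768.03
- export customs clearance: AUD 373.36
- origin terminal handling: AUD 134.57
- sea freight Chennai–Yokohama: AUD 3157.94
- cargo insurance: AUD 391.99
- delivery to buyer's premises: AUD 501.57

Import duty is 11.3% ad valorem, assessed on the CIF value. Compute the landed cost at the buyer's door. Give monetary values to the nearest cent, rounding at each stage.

EXW: the seller makes goods available at their premises; the buyer bears all onward costs.
CIF value = EXW price + inland to port + export clearance + origin terminal + freight + insurance = 178220.10 + 1768.03 + 373.36 + 134.57 + 3157.94 + 391.99 = 184045.99
Import duty = 184045.99 × 11.3% = 20797.20
Buyer bears: inland to port 1768.03 + export clearance 373.36 + origin terminal 134.57 + freight 3157.94 + insurance 391.99 + delivery 501.57 + duty 20797.20 = 27124.66
Landed cost = invoice 178220.10 + 27124.66 = 205344.76

Total landed cost: AUD 205344.76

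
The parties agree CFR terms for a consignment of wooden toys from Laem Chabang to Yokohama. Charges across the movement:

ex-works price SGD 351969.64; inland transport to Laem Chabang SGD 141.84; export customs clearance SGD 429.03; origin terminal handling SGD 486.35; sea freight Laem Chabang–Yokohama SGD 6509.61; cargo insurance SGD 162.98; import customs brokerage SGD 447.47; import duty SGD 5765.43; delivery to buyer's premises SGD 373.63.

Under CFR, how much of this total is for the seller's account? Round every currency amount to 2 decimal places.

Seller's account: SGD 359536.47

CFR: the seller pays costs through ocean freight to the destination port, but not insurance.
Seller's account: goods 351969.64 + inland to port 141.84 + export clearance 429.03 + origin terminal 486.35 + freight 6509.61 = 359536.47
Buyer's account: insurance 162.98 + brokerage 447.47 + duty 5765.43 + delivery 373.63 = 6749.51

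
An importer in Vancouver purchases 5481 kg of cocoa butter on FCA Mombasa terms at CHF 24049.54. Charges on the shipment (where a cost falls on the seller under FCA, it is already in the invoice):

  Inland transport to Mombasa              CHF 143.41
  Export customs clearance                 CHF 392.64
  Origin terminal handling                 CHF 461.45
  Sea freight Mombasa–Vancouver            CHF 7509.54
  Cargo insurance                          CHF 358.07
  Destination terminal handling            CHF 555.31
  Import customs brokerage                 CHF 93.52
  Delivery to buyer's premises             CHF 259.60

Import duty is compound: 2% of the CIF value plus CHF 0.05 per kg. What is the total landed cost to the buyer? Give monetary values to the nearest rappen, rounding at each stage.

Total landed cost: CHF 34208.65

FCA: the seller delivers export-cleared goods to the carrier; the buyer bears costs from that point.
Already in the invoice (seller's account under FCA): inland to port, export clearance — exclude.
CIF value = FCA price + origin terminal + freight + insurance = 24049.54 + 461.45 + 7509.54 + 358.07 = 32378.60
Ad valorem component: 32378.60 × 2% = 647.57
Specific component: 5481 × 0.05 = 274.05
Import duty = 647.57 + 274.05 = 921.62
Buyer bears: origin terminal 461.45 + freight 7509.54 + insurance 358.07 + destination terminal 555.31 + brokerage 93.52 + delivery 259.60 + duty 921.62 = 10159.11
Landed cost = invoice 24049.54 + 10159.11 = 34208.65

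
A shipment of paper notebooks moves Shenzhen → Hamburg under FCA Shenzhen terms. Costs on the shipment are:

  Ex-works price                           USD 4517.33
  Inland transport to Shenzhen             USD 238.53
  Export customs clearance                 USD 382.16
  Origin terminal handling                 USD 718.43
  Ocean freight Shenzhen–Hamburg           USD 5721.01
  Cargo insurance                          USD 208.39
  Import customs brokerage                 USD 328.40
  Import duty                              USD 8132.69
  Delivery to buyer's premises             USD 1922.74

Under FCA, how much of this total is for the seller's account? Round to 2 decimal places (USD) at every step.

FCA: the seller delivers export-cleared goods to the carrier; the buyer bears costs from that point.
Seller's account: goods 4517.33 + inland to port 238.53 + export clearance 382.16 = 5138.02
Buyer's account: origin terminal 718.43 + freight 5721.01 + insurance 208.39 + brokerage 328.40 + duty 8132.69 + delivery 1922.74 = 17031.66

Seller's account: USD 5138.02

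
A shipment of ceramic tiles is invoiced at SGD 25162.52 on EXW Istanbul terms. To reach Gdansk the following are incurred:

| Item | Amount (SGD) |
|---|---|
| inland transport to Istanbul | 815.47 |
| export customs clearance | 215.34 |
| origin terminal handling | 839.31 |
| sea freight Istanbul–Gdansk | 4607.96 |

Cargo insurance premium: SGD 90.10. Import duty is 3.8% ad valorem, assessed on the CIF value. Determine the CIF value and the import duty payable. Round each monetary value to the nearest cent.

CIF value: SGD 31730.70; import duty: SGD 1205.77

CIF = EXW price + pre-shipment costs + freight + insurance
CIF = 25162.52 + 815.47 + 215.34 + 839.31 + 4607.96 + 90.10 = 31730.70
Import duty = 31730.70 × 3.8% = 1205.77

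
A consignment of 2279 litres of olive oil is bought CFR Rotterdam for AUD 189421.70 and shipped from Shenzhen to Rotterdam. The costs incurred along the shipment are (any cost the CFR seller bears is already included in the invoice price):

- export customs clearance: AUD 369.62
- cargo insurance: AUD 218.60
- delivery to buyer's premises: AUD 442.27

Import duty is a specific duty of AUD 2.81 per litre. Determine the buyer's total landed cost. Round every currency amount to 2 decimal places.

Total landed cost: AUD 196486.56

CFR: the seller pays costs through ocean freight to the destination port, but not insurance.
Already in the invoice (seller's account under CFR): export clearance — exclude.
CIF value = CFR price + insurance = 189421.70 + 218.60 = 189640.30
Import duty = 2279 × 2.81 = 6403.99
Buyer bears: insurance 218.60 + delivery 442.27 + duty 6403.99 = 7064.86
Landed cost = invoice 189421.70 + 7064.86 = 196486.56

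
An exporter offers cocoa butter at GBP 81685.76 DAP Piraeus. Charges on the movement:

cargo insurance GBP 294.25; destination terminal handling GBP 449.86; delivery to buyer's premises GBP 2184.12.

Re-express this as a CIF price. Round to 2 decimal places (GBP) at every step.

Not relevant to the conversion: insurance — on the seller under both DAP and CIF; already in the DAP price and stays in the CIF price.
From DAP to CIF, the seller no longer bears: destination terminal, delivery.
CIF price = 81685.76 − 449.86 − 2184.12 = 79051.78

CIF price: GBP 79051.78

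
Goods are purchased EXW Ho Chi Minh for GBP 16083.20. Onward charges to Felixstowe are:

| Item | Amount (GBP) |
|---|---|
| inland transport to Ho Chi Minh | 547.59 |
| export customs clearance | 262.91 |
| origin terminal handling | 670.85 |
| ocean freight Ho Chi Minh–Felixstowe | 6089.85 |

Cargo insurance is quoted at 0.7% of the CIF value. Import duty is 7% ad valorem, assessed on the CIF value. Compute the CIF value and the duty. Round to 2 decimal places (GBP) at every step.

CIF value: GBP 23821.15; import duty: GBP 1667.48

Let C be the CIF value. C = EXW price + pre-shipment costs + freight + 0.7% × C
C − 0.7% × C = 16083.20 + 547.59 + 262.91 + 670.85 + 6089.85
0.993 × C = 23654.40
C = 23654.40 / 0.993 = 23821.15
Insurance premium = 0.7% × 23821.15 = 166.75
Import duty = 23821.15 × 7% = 1667.48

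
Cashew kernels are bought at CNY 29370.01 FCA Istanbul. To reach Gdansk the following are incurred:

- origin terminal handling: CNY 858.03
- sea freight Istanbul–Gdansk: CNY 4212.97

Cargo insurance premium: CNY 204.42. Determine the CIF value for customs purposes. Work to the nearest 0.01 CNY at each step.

CIF value: CNY 34645.43

CIF = FCA price + pre-shipment costs + freight + insurance
CIF = 29370.01 + 858.03 + 4212.97 + 204.42 = 34645.43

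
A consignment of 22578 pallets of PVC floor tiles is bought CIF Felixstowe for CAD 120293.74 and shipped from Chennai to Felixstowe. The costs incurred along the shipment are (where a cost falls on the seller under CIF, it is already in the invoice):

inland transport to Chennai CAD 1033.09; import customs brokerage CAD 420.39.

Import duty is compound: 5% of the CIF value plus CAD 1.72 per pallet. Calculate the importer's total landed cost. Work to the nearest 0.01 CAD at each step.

Total landed cost: CAD 165562.98

CIF: the seller pays costs through ocean freight and marine insurance to the destination port.
Already in the invoice (seller's account under CIF): inland to port — exclude.
The CIF price already equals the CIF value: 120293.74
Ad valorem component: 120293.74 × 5% = 6014.69
Specific component: 22578 × 1.72 = 38834.16
Import duty = 6014.69 + 38834.16 = 44848.85
Buyer bears: brokerage 420.39 + duty 44848.85 = 45269.24
Landed cost = invoice 120293.74 + 45269.24 = 165562.98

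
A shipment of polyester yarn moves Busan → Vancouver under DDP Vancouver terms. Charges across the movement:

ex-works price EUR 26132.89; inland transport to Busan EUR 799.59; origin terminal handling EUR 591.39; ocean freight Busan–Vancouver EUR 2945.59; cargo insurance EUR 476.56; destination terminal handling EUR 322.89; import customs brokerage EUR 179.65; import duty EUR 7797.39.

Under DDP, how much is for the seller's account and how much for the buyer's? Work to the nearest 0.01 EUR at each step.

Seller: EUR 39245.95; buyer: EUR 0.00

DDP: the seller bears all costs including import duty.
Seller's account: goods 26132.89 + inland to port 799.59 + origin terminal 591.39 + freight 2945.59 + insurance 476.56 + destination terminal 322.89 + brokerage 179.65 + duty 7797.39 = 39245.95
Buyer's account: 0.00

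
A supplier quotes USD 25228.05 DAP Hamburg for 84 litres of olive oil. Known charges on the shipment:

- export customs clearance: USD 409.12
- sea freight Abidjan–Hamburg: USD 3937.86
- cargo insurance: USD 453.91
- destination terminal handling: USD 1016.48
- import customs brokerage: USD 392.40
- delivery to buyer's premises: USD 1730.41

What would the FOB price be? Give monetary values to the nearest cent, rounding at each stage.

FOB price: USD 18089.39

Not relevant to the conversion: export clearance — on the seller under both DAP and FOB; already in the DAP price and stays in the FOB price. brokerage — on the buyer under both terms; not part of either seller's price.
From DAP to FOB, the seller no longer bears: freight, insurance, destination terminal, delivery.
FOB price = 25228.05 − 3937.86 − 453.91 − 1016.48 − 1730.41 = 18089.39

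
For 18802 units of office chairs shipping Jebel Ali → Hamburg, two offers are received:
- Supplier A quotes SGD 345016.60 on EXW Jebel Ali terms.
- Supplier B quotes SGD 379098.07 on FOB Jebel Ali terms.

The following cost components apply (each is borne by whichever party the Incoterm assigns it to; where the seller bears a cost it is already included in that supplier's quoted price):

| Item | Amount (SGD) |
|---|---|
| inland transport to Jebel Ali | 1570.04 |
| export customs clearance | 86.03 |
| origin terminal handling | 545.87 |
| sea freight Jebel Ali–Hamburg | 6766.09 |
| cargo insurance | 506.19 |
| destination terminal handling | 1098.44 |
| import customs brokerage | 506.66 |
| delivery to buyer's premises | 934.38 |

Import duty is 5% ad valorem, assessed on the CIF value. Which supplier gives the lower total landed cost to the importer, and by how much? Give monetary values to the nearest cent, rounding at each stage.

Supplier A (EXW):
CIF value = EXW price + inland to port + export clearance + origin terminal + freight + insurance = 345016.60 + 1570.04 + 86.03 + 545.87 + 6766.09 + 506.19 = 354490.82
Import duty = 354490.82 × 5% = 17724.54
Buyer bears (A): 1570.04 + 86.03 + 545.87 + 6766.09 + 506.19 + 1098.44 + 506.66 + 934.38 = 12013.70
Landed cost (A) = invoice 345016.60 + 12013.70 + duty 17724.54 = 374754.84
Supplier B (FOB):
CIF value = FOB price + freight + insurance = 379098.07 + 6766.09 + 506.19 = 386370.35
Import duty = 386370.35 × 5% = 19318.52
Buyer bears (B): 6766.09 + 506.19 + 1098.44 + 506.66 + 934.38 = 9811.76
Landed cost (B) = invoice 379098.07 + 9811.76 + duty 19318.52 = 408228.35
Difference = |374754.84 − 408228.35| = 33473.51

Supplier A is cheaper by SGD 33473.51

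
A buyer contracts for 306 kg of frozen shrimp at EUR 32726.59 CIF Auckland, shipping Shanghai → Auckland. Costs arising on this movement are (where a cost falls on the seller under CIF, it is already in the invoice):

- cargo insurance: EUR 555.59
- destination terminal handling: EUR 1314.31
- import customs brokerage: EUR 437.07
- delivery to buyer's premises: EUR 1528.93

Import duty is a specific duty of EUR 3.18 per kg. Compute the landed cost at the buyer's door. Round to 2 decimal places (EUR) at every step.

CIF: the seller pays costs through ocean freight and marine insurance to the destination port.
Already in the invoice (seller's account under CIF): insurance — exclude.
The CIF price already equals the CIF value: 32726.59
Import duty = 306 × 3.18 = 973.08
Buyer bears: destination terminal 1314.31 + brokerage 437.07 + delivery 1528.93 + duty 973.08 = 4253.39
Landed cost = invoice 32726.59 + 4253.39 = 36979.98

Total landed cost: EUR 36979.98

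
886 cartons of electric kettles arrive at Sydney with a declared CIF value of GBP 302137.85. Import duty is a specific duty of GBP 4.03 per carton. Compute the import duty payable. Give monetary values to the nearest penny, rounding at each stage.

Import duty: GBP 3570.58

Import duty = 886 × 4.03 = 3570.58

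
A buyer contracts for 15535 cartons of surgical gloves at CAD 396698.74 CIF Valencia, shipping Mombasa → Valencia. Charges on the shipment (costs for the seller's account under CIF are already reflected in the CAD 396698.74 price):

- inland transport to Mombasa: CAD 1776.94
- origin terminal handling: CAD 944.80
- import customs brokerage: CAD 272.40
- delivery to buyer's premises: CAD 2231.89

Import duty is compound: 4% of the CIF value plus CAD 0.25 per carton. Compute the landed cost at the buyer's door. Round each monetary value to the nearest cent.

CIF: the seller pays costs through ocean freight and marine insurance to the destination port.
Already in the invoice (seller's account under CIF): inland to port, origin terminal — exclude.
The CIF price already equals the CIF value: 396698.74
Ad valorem component: 396698.74 × 4% = 15867.95
Specific component: 15535 × 0.25 = 3883.75
Import duty = 15867.95 + 3883.75 = 19751.70
Buyer bears: brokerage 272.40 + delivery 2231.89 + duty 19751.70 = 22255.99
Landed cost = invoice 396698.74 + 22255.99 = 418954.73

Total landed cost: CAD 418954.73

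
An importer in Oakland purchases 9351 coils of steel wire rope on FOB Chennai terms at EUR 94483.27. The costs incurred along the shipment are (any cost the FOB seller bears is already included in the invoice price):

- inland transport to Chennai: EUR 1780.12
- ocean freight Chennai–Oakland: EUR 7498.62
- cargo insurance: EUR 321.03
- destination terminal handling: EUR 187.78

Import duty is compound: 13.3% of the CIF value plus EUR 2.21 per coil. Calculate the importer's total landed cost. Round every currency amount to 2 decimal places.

Total landed cost: EUR 136762.70

FOB: the seller bears costs until goods are on board at the origin port; the buyer bears freight, insurance and all costs thereafter.
Already in the invoice (seller's account under FOB): inland to port — exclude.
CIF value = FOB price + freight + insurance = 94483.27 + 7498.62 + 321.03 = 102302.92
Ad valorem component: 102302.92 × 13.3% = 13606.29
Specific component: 9351 × 2.21 = 20665.71
Import duty = 13606.29 + 20665.71 = 34272.00
Buyer bears: freight 7498.62 + insurance 321.03 + destination terminal 187.78 + duty 34272.00 = 42279.43
Landed cost = invoice 94483.27 + 42279.43 = 136762.70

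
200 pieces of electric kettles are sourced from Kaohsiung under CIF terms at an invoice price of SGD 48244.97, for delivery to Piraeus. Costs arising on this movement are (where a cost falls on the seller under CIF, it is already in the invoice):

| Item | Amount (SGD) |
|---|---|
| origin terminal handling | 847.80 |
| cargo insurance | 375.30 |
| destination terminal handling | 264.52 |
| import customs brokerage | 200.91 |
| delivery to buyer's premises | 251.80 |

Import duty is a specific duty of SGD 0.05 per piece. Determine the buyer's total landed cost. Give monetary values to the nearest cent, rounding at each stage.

CIF: the seller pays costs through ocean freight and marine insurance to the destination port.
Already in the invoice (seller's account under CIF): origin terminal, insurance — exclude.
The CIF price already equals the CIF value: 48244.97
Import duty = 200 × 0.05 = 10.00
Buyer bears: destination terminal 264.52 + brokerage 200.91 + delivery 251.80 + duty 10.00 = 727.23
Landed cost = invoice 48244.97 + 727.23 = 48972.20

Total landed cost: SGD 48972.20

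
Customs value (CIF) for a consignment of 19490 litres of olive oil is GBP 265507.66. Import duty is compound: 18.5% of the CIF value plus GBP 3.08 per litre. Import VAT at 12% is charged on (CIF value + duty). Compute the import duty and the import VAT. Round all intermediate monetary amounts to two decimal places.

Ad valorem component: 265507.66 × 18.5% = 49118.92
Specific component: 19490 × 3.08 = 60029.20
Import duty = 49118.92 + 60029.20 = 109148.12
VAT base = CIF + duty = 265507.66 + 109148.12 = 374655.78
Import VAT = 374655.78 × 12% = 44958.69

Import duty: GBP 109148.12; import VAT: GBP 44958.69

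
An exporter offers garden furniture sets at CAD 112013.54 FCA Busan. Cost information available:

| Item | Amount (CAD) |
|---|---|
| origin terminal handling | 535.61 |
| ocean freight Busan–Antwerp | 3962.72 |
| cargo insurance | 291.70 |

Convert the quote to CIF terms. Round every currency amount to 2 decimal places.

From FCA to CIF, the seller additionally bears: origin terminal, freight, insurance.
CIF price = 112013.54 + 535.61 + 3962.72 + 291.70 = 116803.57

CIF price: CAD 116803.57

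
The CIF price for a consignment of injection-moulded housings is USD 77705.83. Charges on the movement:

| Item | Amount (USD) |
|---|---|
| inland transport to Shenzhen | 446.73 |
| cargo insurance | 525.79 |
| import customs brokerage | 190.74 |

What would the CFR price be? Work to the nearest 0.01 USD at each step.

Not relevant to the conversion: inland to port — on the seller under both CIF and CFR; already in the CIF price and stays in the CFR price. brokerage — on the buyer under both terms; not part of either seller's price.
From CIF to CFR, the seller no longer bears: insurance.
CFR price = 77705.83 − 525.79 = 77180.04

CFR price: USD 77180.04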